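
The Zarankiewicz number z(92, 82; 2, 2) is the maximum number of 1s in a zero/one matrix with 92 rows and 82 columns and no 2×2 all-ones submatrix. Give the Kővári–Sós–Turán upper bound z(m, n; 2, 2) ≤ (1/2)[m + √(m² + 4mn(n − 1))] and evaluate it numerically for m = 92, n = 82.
z(92, 82; 2, 2) ≤ (1/2)[92 + √(92² + 4·92·82·81)] = (1/2)[92 + √2452720] = 829.0581

Kővári–Sós–Turán: let r_1, ..., r_92 be the row sums and z = Σ r_i the total number of 1s. Each pair of columns can share at most one row with both entries 1 (else a 2×2 all-ones block appears), so Σ_i C(r_i, 2) ≤ C(82, 2) = 3321. By convexity Σ_i C(r_i, 2) ≥ 92·C(z/92, 2) = z(z − 92)/(2·92), giving z² − 92z − 92·82·81 ≤ 0 and hence z ≤ (1/2)[92 + √(8464 + 4·611064)] = (1/2)[92 + √2452720] ≈ (1/2)(92 + 1566.1162) = 829.0581.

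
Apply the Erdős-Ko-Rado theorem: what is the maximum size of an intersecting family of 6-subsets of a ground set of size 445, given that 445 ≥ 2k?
max |F| = C(444, 5) = 140578526088

Erdős-Ko-Rado (1961): when n ≥ 2k, max |F| = C(n−1, k−1). The bound is attained by the star {A : i ∈ A} for any fixed i ∈ [n]. Here C(445−1, 6−1) = C(444, 5) = 140578526088.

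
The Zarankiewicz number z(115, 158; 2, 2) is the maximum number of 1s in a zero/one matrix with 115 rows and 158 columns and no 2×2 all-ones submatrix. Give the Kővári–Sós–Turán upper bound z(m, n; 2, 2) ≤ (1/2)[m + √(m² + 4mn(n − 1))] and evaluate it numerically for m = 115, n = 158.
z(115, 158; 2, 2) ≤ (1/2)[115 + √(115² + 4·115·158·157)] = (1/2)[115 + √11423985] = 1747.4693

Kővári–Sós–Turán: let r_1, ..., r_115 be the row sums and z = Σ r_i the total number of 1s. Each pair of columns can share at most one row with both entries 1 (else a 2×2 all-ones block appears), so Σ_i C(r_i, 2) ≤ C(158, 2) = 12403. By convexity Σ_i C(r_i, 2) ≥ 115·C(z/115, 2) = z(z − 115)/(2·115), giving z² − 115z − 115·158·157 ≤ 0 and hence z ≤ (1/2)[115 + √(13225 + 4·2852690)] = (1/2)[115 + √11423985] ≈ (1/2)(115 + 3379.9386) = 1747.4693.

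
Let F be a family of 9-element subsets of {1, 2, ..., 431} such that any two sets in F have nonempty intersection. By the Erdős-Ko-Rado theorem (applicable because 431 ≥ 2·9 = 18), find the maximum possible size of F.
max |F| = C(430, 8) = 27150736911558975

The Erdős-Ko-Rado theorem states: for n ≥ 2k, an intersecting family of k-subsets of an n-element set has size at most C(n − 1, k − 1), with equality for 'star' families {A ⊆ [n] : |A| = k, i ∈ A} (fix an element i). For n = 431, k = 9: C(430, 8) = 27150736911558975.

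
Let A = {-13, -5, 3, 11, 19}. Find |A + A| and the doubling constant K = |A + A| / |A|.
K = |A + A| / |A| = 9/5

Enumerate A + A = {a + b : a, b ∈ A}. With |A| = 5, there are |A|^2 = 25 ordered sum pairs; collecting distinct values, A + A = {-26, -18, -10, -2, 6, 14, 22, 30, 38}, so |A + A| = 9. Thus K = 9/5. Here |A + A| = 2|A| − 1 = 9, the minimum possible — so K = 9/5 is minimal, which holds iff A is an arithmetic progression.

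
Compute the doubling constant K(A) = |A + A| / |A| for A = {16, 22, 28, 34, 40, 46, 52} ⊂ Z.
K = |A + A| / |A| = 13/7

Enumerate A + A = {a + b : a, b ∈ A}. With |A| = 7, there are |A|^2 = 49 ordered sum pairs; collecting distinct values, A + A = {32, 38, 44, 50, 56, 62, 68, 74, 80, 86, 92, 98, 104}, so |A + A| = 13. Thus K = 13/7. Here |A + A| = 2|A| − 1 = 13, the minimum possible — so K = 13/7 is minimal, which holds iff A is an arithmetic progression.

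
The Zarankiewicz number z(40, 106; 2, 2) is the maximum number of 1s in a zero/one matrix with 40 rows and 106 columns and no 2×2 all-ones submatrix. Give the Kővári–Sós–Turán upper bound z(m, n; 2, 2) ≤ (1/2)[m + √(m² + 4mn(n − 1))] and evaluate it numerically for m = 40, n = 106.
z(40, 106; 2, 2) ≤ (1/2)[40 + √(40² + 4·40·106·105)] = (1/2)[40 + √1782400] = 687.5328

Kővári–Sós–Turán: let r_1, ..., r_40 be the row sums and z = Σ r_i the total number of 1s. Each pair of columns can share at most one row with both entries 1 (else a 2×2 all-ones block appears), so Σ_i C(r_i, 2) ≤ C(106, 2) = 5565. By convexity Σ_i C(r_i, 2) ≥ 40·C(z/40, 2) = z(z − 40)/(2·40), giving z² − 40z − 40·106·105 ≤ 0 and hence z ≤ (1/2)[40 + √(1600 + 4·445200)] = (1/2)[40 + √1782400] ≈ (1/2)(40 + 1335.0655) = 687.5328.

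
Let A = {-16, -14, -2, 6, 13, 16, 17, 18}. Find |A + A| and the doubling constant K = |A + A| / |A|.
K = |A + A| / |A| = 33/8

Enumerate A + A = {a + b : a, b ∈ A}. With |A| = 8, there are |A|^2 = 64 ordered sum pairs; collecting distinct values, A + A = {-32, -30, -28, -18, -16, -10, -8, -4, -3, -1, 0, 1, 2, 3, 4, 11, 12, 14, 15, 16, 19, 22, 23, 24, 26, 29, 30, 31, 32, 33, 34, 35, 36}, so |A + A| = 33. Thus K = 33/8. For comparison, the minimum possible |A + A| over all 8-element sets is 2·8 − 1 = 15 (so min K = 15/8), attained only by arithmetic progressions.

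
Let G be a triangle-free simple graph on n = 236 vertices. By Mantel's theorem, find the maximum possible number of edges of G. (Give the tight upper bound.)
ex(236, K_3) = ⌊236^2/4⌋ = 13924

Mantel (1907): a triangle-free graph on n vertices has at most ⌊n^2/4⌋ edges, with equality for the complete bipartite graph K_{⌊n/2⌋, ⌈n/2⌉}. For n = 236: ⌊236^2/4⌋ = ⌊55696/4⌋ = 13924. The extremal graph is K_{118, 118}, which has 118·118 = 13924 edges.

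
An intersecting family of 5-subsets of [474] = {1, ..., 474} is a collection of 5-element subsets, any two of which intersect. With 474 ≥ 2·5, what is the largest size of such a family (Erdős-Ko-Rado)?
max |F| = C(473, 4) = 2059257530

Erdős-Ko-Rado (1961): when n ≥ 2k, max |F| = C(n−1, k−1). The bound is attained by the star {A : i ∈ A} for any fixed i ∈ [n]. Here C(474−1, 5−1) = C(473, 4) = 2059257530.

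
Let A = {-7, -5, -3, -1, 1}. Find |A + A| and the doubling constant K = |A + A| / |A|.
K = |A + A| / |A| = 9/5

Enumerate A + A = {a + b : a, b ∈ A}. With |A| = 5, there are |A|^2 = 25 ordered sum pairs; collecting distinct values, A + A = {-14, -12, -10, -8, -6, -4, -2, 0, 2}, so |A + A| = 9. Thus K = 9/5. Here |A + A| = 2|A| − 1 = 9, the minimum possible — so K = 9/5 is minimal, which holds iff A is an arithmetic progression.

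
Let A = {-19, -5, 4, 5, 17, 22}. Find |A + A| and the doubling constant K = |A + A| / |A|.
K = |A + A| / |A| = 21/6 = 7/2

Enumerate A + A = {a + b : a, b ∈ A}. With |A| = 6, there are |A|^2 = 36 ordered sum pairs; collecting distinct values, A + A = {-38, -24, -15, -14, -10, -2, -1, 0, 3, 8, 9, 10, 12, 17, 21, 22, 26, 27, 34, 39, 44}, so |A + A| = 21. Thus K = 21/6 = 7/2. For comparison, the minimum possible |A + A| over all 6-element sets is 2·6 − 1 = 11 (so min K = 11/6), attained only by arithmetic progressions.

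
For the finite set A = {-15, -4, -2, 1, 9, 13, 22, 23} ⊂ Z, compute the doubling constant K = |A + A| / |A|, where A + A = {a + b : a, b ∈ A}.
K = |A + A| / |A| = 33/8

Enumerate A + A = {a + b : a, b ∈ A}. With |A| = 8, there are |A|^2 = 64 ordered sum pairs; collecting distinct values, A + A = {-30, -19, -17, -14, -8, -6, -4, -3, -2, -1, 2, 5, 7, 8, 9, 10, 11, 14, 18, 19, 20, 21, 22, 23, 24, 26, 31, 32, 35, 36, 44, 45, 46}, so |A + A| = 33. Thus K = 33/8. For comparison, the minimum possible |A + A| over all 8-element sets is 2·8 − 1 = 15 (so min K = 15/8), attained only by arithmetic progressions.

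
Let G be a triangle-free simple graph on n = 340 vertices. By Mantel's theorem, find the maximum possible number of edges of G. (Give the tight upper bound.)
ex(340, K_3) = ⌊340^2/4⌋ = 28900

Mantel (1907): a triangle-free graph on n vertices has at most ⌊n^2/4⌋ edges, with equality for the complete bipartite graph K_{⌊n/2⌋, ⌈n/2⌉}. For n = 340: ⌊340^2/4⌋ = ⌊115600/4⌋ = 28900. The extremal graph is K_{170, 170}, which has 170·170 = 28900 edges.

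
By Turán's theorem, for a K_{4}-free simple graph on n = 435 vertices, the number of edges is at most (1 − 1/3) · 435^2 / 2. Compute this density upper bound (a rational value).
Turán density bound = (2/3) · 435^2/2 = 63075

Turán's theorem: ex(n, K_{r+1}) is achieved by the complete r-partite Turán graph T(n, r) with parts as balanced as possible, and is at most (1 − 1/r) · n^2/2. For r = 3, n = 435: the density bound is (2/3) · 189225/2 = 63075. Since 3 ∣ 435, the Turán graph T(435, 3) has parts of equal size 145, and its edge count e(T(435, 3)) = 63075 attains the density bound exactly.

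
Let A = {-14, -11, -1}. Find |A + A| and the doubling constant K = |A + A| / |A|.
K = |A + A| / |A| = 6/3 = 2

Enumerate A + A = {a + b : a, b ∈ A}. With |A| = 3, there are |A|^2 = 9 ordered sum pairs; collecting distinct values, A + A = {-28, -25, -22, -15, -12, -2}, so |A + A| = 6. Thus K = 6/3 = 2. For comparison, the minimum possible |A + A| over all 3-element sets is 2·3 − 1 = 5 (so min K = 5/3), attained only by arithmetic progressions.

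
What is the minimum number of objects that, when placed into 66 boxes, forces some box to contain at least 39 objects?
n = (39 − 1)·66 + 1 = 2509

By the generalised pigeonhole principle, to guarantee some box contains ≥ r objects we need more than (r − 1) · k objects total. Threshold: n = (r − 1) · k + 1. With r = 39 and k = 66: n = 38 · 66 + 1 = 2508 + 1 = 2509. For n = 2508 = 38 · 66, we can put exactly 38 objects in every box, avoiding 39 in any single one — so 2509 is tight.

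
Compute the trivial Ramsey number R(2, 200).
R(2, 200) = 200

R(2, k) = k for all k ≥ 2: in a 2-colouring of K_k, either some edge is red (a red K_2) or all edges are blue (a blue K_k). And K_{199} coloured all-blue has no blue K_200, so R(2, 200) > 199. Hence R(2, 200) = 200.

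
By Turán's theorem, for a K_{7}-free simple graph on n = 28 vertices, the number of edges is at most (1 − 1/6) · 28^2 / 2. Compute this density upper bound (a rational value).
Turán density bound = (5/6) · 28^2/2 = 980/3 ≈ 326.6667

Turán's theorem: ex(n, K_{r+1}) is achieved by the complete r-partite Turán graph T(n, r) with parts as balanced as possible, and is at most (1 − 1/r) · n^2/2. For r = 6, n = 28: the density bound is (5/6) · 784/2 = 980/3 ≈ 326.6667. The integer-valued extremum is e(T(28, 6)) = 326, which is strictly less than the density bound 980/3 since 6 ∤ 28 (the parts of T(28, 6) cannot all be equal).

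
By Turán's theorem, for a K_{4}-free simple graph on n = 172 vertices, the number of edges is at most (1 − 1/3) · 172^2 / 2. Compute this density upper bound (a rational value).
Turán density bound = (2/3) · 172^2/2 = 29584/3 ≈ 9861.3333

Turán's theorem: ex(n, K_{r+1}) is achieved by the complete r-partite Turán graph T(n, r) with parts as balanced as possible, and is at most (1 − 1/r) · n^2/2. For r = 3, n = 172: the density bound is (2/3) · 29584/2 = 29584/3 ≈ 9861.3333. The integer-valued extremum is e(T(172, 3)) = 9861, which is strictly less than the density bound 29584/3 since 3 ∤ 172 (the parts of T(172, 3) cannot all be equal).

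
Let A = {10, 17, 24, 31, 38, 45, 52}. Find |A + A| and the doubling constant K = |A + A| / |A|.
K = |A + A| / |A| = 13/7

Enumerate A + A = {a + b : a, b ∈ A}. With |A| = 7, there are |A|^2 = 49 ordered sum pairs; collecting distinct values, A + A = {20, 27, 34, 41, 48, 55, 62, 69, 76, 83, 90, 97, 104}, so |A + A| = 13. Thus K = 13/7. Here |A + A| = 2|A| − 1 = 13, the minimum possible — so K = 13/7 is minimal, which holds iff A is an arithmetic progression.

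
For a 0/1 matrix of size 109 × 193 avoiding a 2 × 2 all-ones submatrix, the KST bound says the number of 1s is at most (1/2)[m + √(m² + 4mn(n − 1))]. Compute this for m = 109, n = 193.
z(109, 193; 2, 2) ≤ (1/2)[109 + √(109² + 4·109·193·192)] = (1/2)[109 + √16168297] = 2064.991

Kővári–Sós–Turán: let r_1, ..., r_109 be the row sums and z = Σ r_i the total number of 1s. Each pair of columns can share at most one row with both entries 1 (else a 2×2 all-ones block appears), so Σ_i C(r_i, 2) ≤ C(193, 2) = 18528. By convexity Σ_i C(r_i, 2) ≥ 109·C(z/109, 2) = z(z − 109)/(2·109), giving z² − 109z − 109·193·192 ≤ 0 and hence z ≤ (1/2)[109 + √(11881 + 4·4039104)] = (1/2)[109 + √16168297] ≈ (1/2)(109 + 4020.9821) = 2064.991.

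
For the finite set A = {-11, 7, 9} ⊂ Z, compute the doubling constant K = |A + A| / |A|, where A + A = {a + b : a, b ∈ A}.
K = |A + A| / |A| = 6/3 = 2

Enumerate A + A = {a + b : a, b ∈ A}. With |A| = 3, there are |A|^2 = 9 ordered sum pairs; collecting distinct values, A + A = {-22, -4, -2, 14, 16, 18}, so |A + A| = 6. Thus K = 6/3 = 2. For comparison, the minimum possible |A + A| over all 3-element sets is 2·3 − 1 = 5 (so min K = 5/3), attained only by arithmetic progressions.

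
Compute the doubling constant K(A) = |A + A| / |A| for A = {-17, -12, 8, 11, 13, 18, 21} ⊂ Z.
K = |A + A| / |A| = 24/7

Enumerate A + A = {a + b : a, b ∈ A}. With |A| = 7, there are |A|^2 = 49 ordered sum pairs; collecting distinct values, A + A = {-34, -29, -24, -9, -6, -4, -1, 1, 4, 6, 9, 16, 19, 21, 22, 24, 26, 29, 31, 32, 34, 36, 39, 42}, so |A + A| = 24. Thus K = 24/7. For comparison, the minimum possible |A + A| over all 7-element sets is 2·7 − 1 = 13 (so min K = 13/7), attained only by arithmetic progressions.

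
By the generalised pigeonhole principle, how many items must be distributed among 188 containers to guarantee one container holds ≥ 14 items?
n = (14 − 1)·188 + 1 = 2445

By the generalised pigeonhole principle, to guarantee some box contains ≥ r objects we need more than (r − 1) · k objects total. Threshold: n = (r − 1) · k + 1. With r = 14 and k = 188: n = 13 · 188 + 1 = 2444 + 1 = 2445. For n = 2444 = 13 · 188, we can put exactly 13 objects in every box, avoiding 14 in any single one — so 2445 is tight.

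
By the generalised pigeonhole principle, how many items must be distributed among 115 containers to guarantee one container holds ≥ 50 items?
n = (50 − 1)·115 + 1 = 5636

By the generalised pigeonhole principle, to guarantee some box contains ≥ r objects we need more than (r − 1) · k objects total. Threshold: n = (r − 1) · k + 1. With r = 50 and k = 115: n = 49 · 115 + 1 = 5635 + 1 = 5636. For n = 5635 = 49 · 115, we can put exactly 49 objects in every box, avoiding 50 in any single one — so 5636 is tight.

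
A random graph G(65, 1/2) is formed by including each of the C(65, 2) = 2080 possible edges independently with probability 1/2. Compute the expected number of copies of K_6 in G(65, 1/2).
E[# K_6] = C(65, 6) · (1/2)^C(6, 2) = 82598880 / 2^15 = 2581215/1024 ≈ 2520.717773

For each 6-subset S of vertices (there are C(65, 6) = 82598880 such S), let X_S = 1 if S induces a K_6 (all C(6, 2) = 15 edges present). Then P(X_S = 1) = (1/2)^15 = 1/32768. By linearity of expectation, E[# K_6] = C(65, 6) · (1/2)^15 = 82598880 / 32768 = 2581215/1024 ≈ 2520.717773.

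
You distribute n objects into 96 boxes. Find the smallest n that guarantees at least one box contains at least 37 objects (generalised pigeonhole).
n = (37 − 1)·96 + 1 = 3457

By the generalised pigeonhole principle, to guarantee some box contains ≥ r objects we need more than (r − 1) · k objects total. Threshold: n = (r − 1) · k + 1. With r = 37 and k = 96: n = 36 · 96 + 1 = 3456 + 1 = 3457. For n = 3456 = 36 · 96, we can put exactly 36 objects in every box, avoiding 37 in any single one — so 3457 is tight.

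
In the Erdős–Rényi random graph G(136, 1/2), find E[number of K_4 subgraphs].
E[# K_4] = C(136, 4) · (1/2)^C(4, 2) = 13633830 / 2^6 = 6816915/32 = 213028.59375

For each 4-subset S of vertices (there are C(136, 4) = 13633830 such S), let X_S = 1 if S induces a K_4 (all C(4, 2) = 6 edges present). Then P(X_S = 1) = (1/2)^6 = 1/64. By linearity of expectation, E[# K_4] = C(136, 4) · (1/2)^6 = 13633830 / 64 = 6816915/32 = 213028.59375.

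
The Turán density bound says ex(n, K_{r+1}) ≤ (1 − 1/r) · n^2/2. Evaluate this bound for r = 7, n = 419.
Turán density bound = (6/7) · 419^2/2 = 526683/7 ≈ 75240.4286

Turán's theorem: ex(n, K_{r+1}) is achieved by the complete r-partite Turán graph T(n, r) with parts as balanced as possible, and is at most (1 − 1/r) · n^2/2. For r = 7, n = 419: the density bound is (6/7) · 175561/2 = 526683/7 ≈ 75240.4286. The integer-valued extremum is e(T(419, 7)) = 75240, which is strictly less than the density bound 526683/7 since 7 ∤ 419 (the parts of T(419, 7) cannot all be equal).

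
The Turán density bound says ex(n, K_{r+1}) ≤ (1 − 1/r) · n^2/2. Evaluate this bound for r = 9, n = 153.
Turán density bound = (8/9) · 153^2/2 = 10404

Turán's theorem: ex(n, K_{r+1}) is achieved by the complete r-partite Turán graph T(n, r) with parts as balanced as possible, and is at most (1 − 1/r) · n^2/2. For r = 9, n = 153: the density bound is (8/9) · 23409/2 = 10404. Since 9 ∣ 153, the Turán graph T(153, 9) has parts of equal size 17, and its edge count e(T(153, 9)) = 10404 attains the density bound exactly.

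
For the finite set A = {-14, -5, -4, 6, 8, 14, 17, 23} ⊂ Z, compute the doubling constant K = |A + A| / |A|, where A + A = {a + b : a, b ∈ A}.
K = |A + A| / |A| = 31/8

Enumerate A + A = {a + b : a, b ∈ A}. With |A| = 8, there are |A|^2 = 64 ordered sum pairs; collecting distinct values, A + A = {-28, -19, -18, -10, -9, -8, -6, 0, 1, 2, 3, 4, 9, 10, 12, 13, 14, 16, 18, 19, 20, 22, 23, 25, 28, 29, 31, 34, 37, 40, 46}, so |A + A| = 31. Thus K = 31/8. For comparison, the minimum possible |A + A| over all 8-element sets is 2·8 − 1 = 15 (so min K = 15/8), attained only by arithmetic progressions.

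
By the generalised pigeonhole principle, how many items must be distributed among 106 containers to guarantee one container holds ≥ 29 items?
n = (29 − 1)·106 + 1 = 2969

By the generalised pigeonhole principle, to guarantee some box contains ≥ r objects we need more than (r − 1) · k objects total. Threshold: n = (r − 1) · k + 1. With r = 29 and k = 106: n = 28 · 106 + 1 = 2968 + 1 = 2969. For n = 2968 = 28 · 106, we can put exactly 28 objects in every box, avoiding 29 in any single one — so 2969 is tight.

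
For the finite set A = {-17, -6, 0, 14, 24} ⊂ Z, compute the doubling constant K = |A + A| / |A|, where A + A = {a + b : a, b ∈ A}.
K = |A + A| / |A| = 15/5 = 3

Enumerate A + A = {a + b : a, b ∈ A}. With |A| = 5, there are |A|^2 = 25 ordered sum pairs; collecting distinct values, A + A = {-34, -23, -17, -12, -6, -3, 0, 7, 8, 14, 18, 24, 28, 38, 48}, so |A + A| = 15. Thus K = 15/5 = 3. For comparison, the minimum possible |A + A| over all 5-element sets is 2·5 − 1 = 9 (so min K = 9/5), attained only by arithmetic progressions.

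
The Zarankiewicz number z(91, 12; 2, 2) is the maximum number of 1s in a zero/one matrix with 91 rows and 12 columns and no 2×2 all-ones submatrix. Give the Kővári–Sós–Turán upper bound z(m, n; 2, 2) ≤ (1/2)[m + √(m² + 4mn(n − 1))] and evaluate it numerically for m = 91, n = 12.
z(91, 12; 2, 2) ≤ (1/2)[91 + √(91² + 4·91·12·11)] = (1/2)[91 + √56329] = 164.1687

Kővári–Sós–Turán: let r_1, ..., r_91 be the row sums and z = Σ r_i the total number of 1s. Each pair of columns can share at most one row with both entries 1 (else a 2×2 all-ones block appears), so Σ_i C(r_i, 2) ≤ C(12, 2) = 66. By convexity Σ_i C(r_i, 2) ≥ 91·C(z/91, 2) = z(z − 91)/(2·91), giving z² − 91z − 91·12·11 ≤ 0 and hence z ≤ (1/2)[91 + √(8281 + 4·12012)] = (1/2)[91 + √56329] ≈ (1/2)(91 + 237.3373) = 164.1687.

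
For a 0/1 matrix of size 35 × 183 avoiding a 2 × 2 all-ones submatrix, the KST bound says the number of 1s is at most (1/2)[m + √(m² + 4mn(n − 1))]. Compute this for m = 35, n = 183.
z(35, 183; 2, 2) ≤ (1/2)[35 + √(35² + 4·35·183·182)] = (1/2)[35 + √4664065] = 1097.3223

Kővári–Sós–Turán: let r_1, ..., r_35 be the row sums and z = Σ r_i the total number of 1s. Each pair of columns can share at most one row with both entries 1 (else a 2×2 all-ones block appears), so Σ_i C(r_i, 2) ≤ C(183, 2) = 16653. By convexity Σ_i C(r_i, 2) ≥ 35·C(z/35, 2) = z(z − 35)/(2·35), giving z² − 35z − 35·183·182 ≤ 0 and hence z ≤ (1/2)[35 + √(1225 + 4·1165710)] = (1/2)[35 + √4664065] ≈ (1/2)(35 + 2159.6446) = 1097.3223.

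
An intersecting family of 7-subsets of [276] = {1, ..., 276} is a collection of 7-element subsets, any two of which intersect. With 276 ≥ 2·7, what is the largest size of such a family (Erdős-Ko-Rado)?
max |F| = C(275, 6) = 568611143100

Erdős-Ko-Rado (1961): when n ≥ 2k, max |F| = C(n−1, k−1). The bound is attained by the star {A : i ∈ A} for any fixed i ∈ [n]. Here C(276−1, 7−1) = C(275, 6) = 568611143100.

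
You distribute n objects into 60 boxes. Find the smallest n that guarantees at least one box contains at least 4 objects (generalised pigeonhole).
n = (4 − 1)·60 + 1 = 181

By the generalised pigeonhole principle, to guarantee some box contains ≥ r objects we need more than (r − 1) · k objects total. Threshold: n = (r − 1) · k + 1. With r = 4 and k = 60: n = 3 · 60 + 1 = 180 + 1 = 181. For n = 180 = 3 · 60, we can put exactly 3 objects in every box, avoiding 4 in any single one — so 181 is tight.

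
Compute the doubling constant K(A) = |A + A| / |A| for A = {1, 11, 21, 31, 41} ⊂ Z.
K = |A + A| / |A| = 9/5

Enumerate A + A = {a + b : a, b ∈ A}. With |A| = 5, there are |A|^2 = 25 ordered sum pairs; collecting distinct values, A + A = {2, 12, 22, 32, 42, 52, 62, 72, 82}, so |A + A| = 9. Thus K = 9/5. Here |A + A| = 2|A| − 1 = 9, the minimum possible — so K = 9/5 is minimal, which holds iff A is an arithmetic progression.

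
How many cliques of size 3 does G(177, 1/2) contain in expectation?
E[# K_3] = C(177, 3) · (1/2)^C(3, 2) = 908600 / 2^3 = 113575

For each 3-subset S of vertices (there are C(177, 3) = 908600 such S), let X_S = 1 if S induces a K_3 (all C(3, 2) = 3 edges present). Then P(X_S = 1) = (1/2)^3 = 1/8. By linearity of expectation, E[# K_3] = C(177, 3) · (1/2)^3 = 908600 / 8 = 113575.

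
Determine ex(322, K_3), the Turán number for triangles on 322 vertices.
ex(322, K_3) = ⌊322^2/4⌋ = 25921

Mantel (1907): a triangle-free graph on n vertices has at most ⌊n^2/4⌋ edges, with equality for the complete bipartite graph K_{⌊n/2⌋, ⌈n/2⌉}. For n = 322: ⌊322^2/4⌋ = ⌊103684/4⌋ = 25921. The extremal graph is K_{161, 161}, which has 161·161 = 25921 edges.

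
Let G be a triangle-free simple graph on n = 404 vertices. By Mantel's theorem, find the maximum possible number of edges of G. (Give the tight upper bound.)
ex(404, K_3) = ⌊404^2/4⌋ = 40804

Mantel (1907): a triangle-free graph on n vertices has at most ⌊n^2/4⌋ edges, with equality for the complete bipartite graph K_{⌊n/2⌋, ⌈n/2⌉}. For n = 404: ⌊404^2/4⌋ = ⌊163216/4⌋ = 40804. The extremal graph is K_{202, 202}, which has 202·202 = 40804 edges.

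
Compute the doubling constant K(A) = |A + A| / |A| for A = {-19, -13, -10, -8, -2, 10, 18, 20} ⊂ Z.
K = |A + A| / |A| = 33/8

Enumerate A + A = {a + b : a, b ∈ A}. With |A| = 8, there are |A|^2 = 64 ordered sum pairs; collecting distinct values, A + A = {-38, -32, -29, -27, -26, -23, -21, -20, -18, -16, -15, -12, -10, -9, -4, -3, -1, 0, 1, 2, 5, 7, 8, 10, 12, 16, 18, 20, 28, 30, 36, 38, 40}, so |A + A| = 33. Thus K = 33/8. For comparison, the minimum possible |A + A| over all 8-element sets is 2·8 − 1 = 15 (so min K = 15/8), attained only by arithmetic progressions.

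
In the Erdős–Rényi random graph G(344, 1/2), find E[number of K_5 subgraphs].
E[# K_5] = C(344, 5) · (1/2)^C(5, 2) = 38987978568 / 2^10 = 4873497321/128 = 38074197.8203125

For each 5-subset S of vertices (there are C(344, 5) = 38987978568 such S), let X_S = 1 if S induces a K_5 (all C(5, 2) = 10 edges present). Then P(X_S = 1) = (1/2)^10 = 1/1024. By linearity of expectation, E[# K_5] = C(344, 5) · (1/2)^10 = 38987978568 / 1024 = 4873497321/128 = 38074197.8203125.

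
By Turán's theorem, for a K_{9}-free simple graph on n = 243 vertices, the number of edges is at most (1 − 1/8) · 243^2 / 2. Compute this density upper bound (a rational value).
Turán density bound = (7/8) · 243^2/2 = 413343/16 ≈ 25833.9375

Turán's theorem: ex(n, K_{r+1}) is achieved by the complete r-partite Turán graph T(n, r) with parts as balanced as possible, and is at most (1 − 1/r) · n^2/2. For r = 8, n = 243: the density bound is (7/8) · 59049/2 = 413343/16 ≈ 25833.9375. The integer-valued extremum is e(T(243, 8)) = 25833, which is strictly less than the density bound 413343/16 since 8 ∤ 243 (the parts of T(243, 8) cannot all be equal).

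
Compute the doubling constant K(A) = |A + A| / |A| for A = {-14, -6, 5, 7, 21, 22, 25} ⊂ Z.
K = |A + A| / |A| = 28/7 = 4

Enumerate A + A = {a + b : a, b ∈ A}. With |A| = 7, there are |A|^2 = 49 ordered sum pairs; collecting distinct values, A + A = {-28, -20, -12, -9, -7, -1, 1, 7, 8, 10, 11, 12, 14, 15, 16, 19, 26, 27, 28, 29, 30, 32, 42, 43, 44, 46, 47, 50}, so |A + A| = 28. Thus K = 28/7 = 4. For comparison, the minimum possible |A + A| over all 7-element sets is 2·7 − 1 = 13 (so min K = 13/7), attained only by arithmetic progressions.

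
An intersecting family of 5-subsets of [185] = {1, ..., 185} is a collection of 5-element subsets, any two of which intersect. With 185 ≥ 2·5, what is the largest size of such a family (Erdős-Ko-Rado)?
max |F| = C(184, 4) = 46217626

The Erdős-Ko-Rado theorem states: for n ≥ 2k, an intersecting family of k-subsets of an n-element set has size at most C(n − 1, k − 1), with equality for 'star' families {A ⊆ [n] : |A| = k, i ∈ A} (fix an element i). For n = 185, k = 5: C(184, 4) = 46217626.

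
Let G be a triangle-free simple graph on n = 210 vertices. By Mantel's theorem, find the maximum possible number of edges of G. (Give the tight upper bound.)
ex(210, K_3) = ⌊210^2/4⌋ = 11025

Mantel (1907): a triangle-free graph on n vertices has at most ⌊n^2/4⌋ edges, with equality for the complete bipartite graph K_{⌊n/2⌋, ⌈n/2⌉}. For n = 210: ⌊210^2/4⌋ = ⌊44100/4⌋ = 11025. The extremal graph is K_{105, 105}, which has 105·105 = 11025 edges.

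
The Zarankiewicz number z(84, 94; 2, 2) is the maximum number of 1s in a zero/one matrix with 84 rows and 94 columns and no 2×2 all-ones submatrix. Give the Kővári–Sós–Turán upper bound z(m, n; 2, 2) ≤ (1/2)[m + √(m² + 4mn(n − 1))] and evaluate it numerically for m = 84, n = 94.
z(84, 94; 2, 2) ≤ (1/2)[84 + √(84² + 4·84·94·93)] = (1/2)[84 + √2944368] = 899.958

Kővári–Sós–Turán: let r_1, ..., r_84 be the row sums and z = Σ r_i the total number of 1s. Each pair of columns can share at most one row with both entries 1 (else a 2×2 all-ones block appears), so Σ_i C(r_i, 2) ≤ C(94, 2) = 4371. By convexity Σ_i C(r_i, 2) ≥ 84·C(z/84, 2) = z(z − 84)/(2·84), giving z² − 84z − 84·94·93 ≤ 0 and hence z ≤ (1/2)[84 + √(7056 + 4·734328)] = (1/2)[84 + √2944368] ≈ (1/2)(84 + 1715.9161) = 899.958.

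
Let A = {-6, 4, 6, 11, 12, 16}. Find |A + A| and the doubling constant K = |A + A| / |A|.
K = |A + A| / |A| = 19/6

Enumerate A + A = {a + b : a, b ∈ A}. With |A| = 6, there are |A|^2 = 36 ordered sum pairs; collecting distinct values, A + A = {-12, -2, 0, 5, 6, 8, 10, 12, 15, 16, 17, 18, 20, 22, 23, 24, 27, 28, 32}, so |A + A| = 19. Thus K = 19/6. For comparison, the minimum possible |A + A| over all 6-element sets is 2·6 − 1 = 11 (so min K = 11/6), attained only by arithmetic progressions.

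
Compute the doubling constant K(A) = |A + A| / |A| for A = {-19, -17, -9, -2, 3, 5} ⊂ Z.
K = |A + A| / |A| = 19/6

Enumerate A + A = {a + b : a, b ∈ A}. With |A| = 6, there are |A|^2 = 36 ordered sum pairs; collecting distinct values, A + A = {-38, -36, -34, -28, -26, -21, -19, -18, -16, -14, -12, -11, -6, -4, 1, 3, 6, 8, 10}, so |A + A| = 19. Thus K = 19/6. For comparison, the minimum possible |A + A| over all 6-element sets is 2·6 − 1 = 11 (so min K = 11/6), attained only by arithmetic progressions.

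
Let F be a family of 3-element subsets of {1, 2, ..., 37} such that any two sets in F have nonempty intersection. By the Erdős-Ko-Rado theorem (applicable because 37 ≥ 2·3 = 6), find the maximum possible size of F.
max |F| = C(36, 2) = 630

Erdős-Ko-Rado (1961): when n ≥ 2k, max |F| = C(n−1, k−1). The bound is attained by the star {A : i ∈ A} for any fixed i ∈ [n]. Here C(37−1, 3−1) = C(36, 2) = 630.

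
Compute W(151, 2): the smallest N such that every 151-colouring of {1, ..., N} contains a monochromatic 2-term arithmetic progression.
W(151, 2) = 151 + 1 = 152

A 2-term AP is any pair of integers, so a monochromatic 2-AP exists iff some colour is used at least twice. With 151 colours, the colouring i ↦ i on {1, ..., 151} uses each colour once, avoiding any monochromatic pair, so W(151, 2) > 151. For {1, ..., 152}, pigeonhole forces two integers of the same colour, which form a monochromatic 2-AP. Hence W(151, 2) = 152.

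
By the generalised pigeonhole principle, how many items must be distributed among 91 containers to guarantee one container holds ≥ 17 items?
n = (17 − 1)·91 + 1 = 1457

By the generalised pigeonhole principle, to guarantee some box contains ≥ r objects we need more than (r − 1) · k objects total. Threshold: n = (r − 1) · k + 1. With r = 17 and k = 91: n = 16 · 91 + 1 = 1456 + 1 = 1457. For n = 1456 = 16 · 91, we can put exactly 16 objects in every box, avoiding 17 in any single one — so 1457 is tight.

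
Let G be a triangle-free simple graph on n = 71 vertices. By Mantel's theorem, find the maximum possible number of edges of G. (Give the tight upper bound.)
ex(71, K_3) = ⌊71^2/4⌋ = 1260

Mantel (1907): a triangle-free graph on n vertices has at most ⌊n^2/4⌋ edges, with equality for the complete bipartite graph K_{⌊n/2⌋, ⌈n/2⌉}. For n = 71: ⌊71^2/4⌋ = ⌊5041/4⌋ = 1260. The extremal graph is K_{35, 36}, which has 35·36 = 1260 edges.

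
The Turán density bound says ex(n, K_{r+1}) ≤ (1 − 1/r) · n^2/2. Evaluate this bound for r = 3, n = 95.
Turán density bound = (2/3) · 95^2/2 = 9025/3 ≈ 3008.3333

Turán's theorem: ex(n, K_{r+1}) is achieved by the complete r-partite Turán graph T(n, r) with parts as balanced as possible, and is at most (1 − 1/r) · n^2/2. For r = 3, n = 95: the density bound is (2/3) · 9025/2 = 9025/3 ≈ 3008.3333. The integer-valued extremum is e(T(95, 3)) = 3008, which is strictly less than the density bound 9025/3 since 3 ∤ 95 (the parts of T(95, 3) cannot all be equal).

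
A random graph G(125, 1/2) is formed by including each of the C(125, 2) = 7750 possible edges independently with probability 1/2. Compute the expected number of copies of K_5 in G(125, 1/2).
E[# K_5] = C(125, 5) · (1/2)^C(5, 2) = 234531275 / 2^10 ≈ 229034.448242

For each 5-subset S of vertices (there are C(125, 5) = 234531275 such S), let X_S = 1 if S induces a K_5 (all C(5, 2) = 10 edges present). Then P(X_S = 1) = (1/2)^10 = 1/1024. By linearity of expectation, E[# K_5] = C(125, 5) · (1/2)^10 = 234531275 / 1024 ≈ 229034.448242.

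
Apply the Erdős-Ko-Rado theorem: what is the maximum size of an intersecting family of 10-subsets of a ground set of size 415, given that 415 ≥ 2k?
max |F| = C(414, 9) = 902015848971049582

The Erdős-Ko-Rado theorem states: for n ≥ 2k, an intersecting family of k-subsets of an n-element set has size at most C(n − 1, k − 1), with equality for 'star' families {A ⊆ [n] : |A| = k, i ∈ A} (fix an element i). For n = 415, k = 10: C(414, 9) = 902015848971049582.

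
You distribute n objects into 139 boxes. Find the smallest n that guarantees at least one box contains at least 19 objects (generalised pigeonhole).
n = (19 − 1)·139 + 1 = 2503

By the generalised pigeonhole principle, to guarantee some box contains ≥ r objects we need more than (r − 1) · k objects total. Threshold: n = (r − 1) · k + 1. With r = 19 and k = 139: n = 18 · 139 + 1 = 2502 + 1 = 2503. For n = 2502 = 18 · 139, we can put exactly 18 objects in every box, avoiding 19 in any single one — so 2503 is tight.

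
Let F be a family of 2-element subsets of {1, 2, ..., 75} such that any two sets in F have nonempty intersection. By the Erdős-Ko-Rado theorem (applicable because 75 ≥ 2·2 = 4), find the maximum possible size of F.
max |F| = C(74, 1) = 74

Erdős-Ko-Rado (1961): when n ≥ 2k, max |F| = C(n−1, k−1). The bound is attained by the star {A : i ∈ A} for any fixed i ∈ [n]. Here C(75−1, 2−1) = C(74, 1) = 74.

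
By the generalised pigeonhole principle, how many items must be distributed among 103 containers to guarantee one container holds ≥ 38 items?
n = (38 − 1)·103 + 1 = 3812

By the generalised pigeonhole principle, to guarantee some box contains ≥ r objects we need more than (r − 1) · k objects total. Threshold: n = (r − 1) · k + 1. With r = 38 and k = 103: n = 37 · 103 + 1 = 3811 + 1 = 3812. For n = 3811 = 37 · 103, we can put exactly 37 objects in every box, avoiding 38 in any single one — so 3812 is tight.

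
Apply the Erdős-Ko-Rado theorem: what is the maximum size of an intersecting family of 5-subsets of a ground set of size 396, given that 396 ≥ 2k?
max |F| = C(395, 4) = 998988970

The Erdős-Ko-Rado theorem states: for n ≥ 2k, an intersecting family of k-subsets of an n-element set has size at most C(n − 1, k − 1), with equality for 'star' families {A ⊆ [n] : |A| = k, i ∈ A} (fix an element i). For n = 396, k = 5: C(395, 4) = 998988970.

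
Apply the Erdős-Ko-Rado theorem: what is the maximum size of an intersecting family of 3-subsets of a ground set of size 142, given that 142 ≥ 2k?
max |F| = C(141, 2) = 9870

The Erdős-Ko-Rado theorem states: for n ≥ 2k, an intersecting family of k-subsets of an n-element set has size at most C(n − 1, k − 1), with equality for 'star' families {A ⊆ [n] : |A| = k, i ∈ A} (fix an element i). For n = 142, k = 3: C(141, 2) = 9870.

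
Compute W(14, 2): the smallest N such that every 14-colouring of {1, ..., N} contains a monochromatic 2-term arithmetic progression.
W(14, 2) = 14 + 1 = 15

A 2-term AP is any pair of integers, so a monochromatic 2-AP exists iff some colour is used at least twice. With 14 colours, the colouring i ↦ i on {1, ..., 14} uses each colour once, avoiding any monochromatic pair, so W(14, 2) > 14. For {1, ..., 15}, pigeonhole forces two integers of the same colour, which form a monochromatic 2-AP. Hence W(14, 2) = 15.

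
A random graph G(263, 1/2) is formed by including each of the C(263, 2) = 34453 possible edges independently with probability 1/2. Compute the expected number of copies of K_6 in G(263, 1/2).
E[# K_6] = C(263, 6) · (1/2)^C(6, 2) = 433968161991 / 2^15 ≈ 13243657.287323

For each 6-subset S of vertices (there are C(263, 6) = 433968161991 such S), let X_S = 1 if S induces a K_6 (all C(6, 2) = 15 edges present). Then P(X_S = 1) = (1/2)^15 = 1/32768. By linearity of expectation, E[# K_6] = C(263, 6) · (1/2)^15 = 433968161991 / 32768 ≈ 13243657.287323.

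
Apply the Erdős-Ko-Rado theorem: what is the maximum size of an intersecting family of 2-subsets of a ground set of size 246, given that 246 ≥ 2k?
max |F| = C(245, 1) = 245

Erdős-Ko-Rado (1961): when n ≥ 2k, max |F| = C(n−1, k−1). The bound is attained by the star {A : i ∈ A} for any fixed i ∈ [n]. Here C(246−1, 2−1) = C(245, 1) = 245.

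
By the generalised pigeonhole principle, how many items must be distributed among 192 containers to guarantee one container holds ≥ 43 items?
n = (43 − 1)·192 + 1 = 8065

By the generalised pigeonhole principle, to guarantee some box contains ≥ r objects we need more than (r − 1) · k objects total. Threshold: n = (r − 1) · k + 1. With r = 43 and k = 192: n = 42 · 192 + 1 = 8064 + 1 = 8065. For n = 8064 = 42 · 192, we can put exactly 42 objects in every box, avoiding 43 in any single one — so 8065 is tight.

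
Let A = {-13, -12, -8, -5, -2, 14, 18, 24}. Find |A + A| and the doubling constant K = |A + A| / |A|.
K = |A + A| / |A| = 32/8 = 4

Enumerate A + A = {a + b : a, b ∈ A}. With |A| = 8, there are |A|^2 = 64 ordered sum pairs; collecting distinct values, A + A = {-26, -25, -24, -21, -20, -18, -17, -16, -15, -14, -13, -10, -7, -4, 1, 2, 5, 6, 9, 10, 11, 12, 13, 16, 19, 22, 28, 32, 36, 38, 42, 48}, so |A + A| = 32. Thus K = 32/8 = 4. For comparison, the minimum possible |A + A| over all 8-element sets is 2·8 − 1 = 15 (so min K = 15/8), attained only by arithmetic progressions.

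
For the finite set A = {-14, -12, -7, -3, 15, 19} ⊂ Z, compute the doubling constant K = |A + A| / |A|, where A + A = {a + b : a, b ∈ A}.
K = |A + A| / |A| = 20/6 = 10/3

Enumerate A + A = {a + b : a, b ∈ A}. With |A| = 6, there are |A|^2 = 36 ordered sum pairs; collecting distinct values, A + A = {-28, -26, -24, -21, -19, -17, -15, -14, -10, -6, 1, 3, 5, 7, 8, 12, 16, 30, 34, 38}, so |A + A| = 20. Thus K = 20/6 = 10/3. For comparison, the minimum possible |A + A| over all 6-element sets is 2·6 − 1 = 11 (so min K = 11/6), attained only by arithmetic progressions.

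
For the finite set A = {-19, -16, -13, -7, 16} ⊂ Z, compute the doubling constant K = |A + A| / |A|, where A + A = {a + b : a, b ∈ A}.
K = |A + A| / |A| = 13/5

Enumerate A + A = {a + b : a, b ∈ A}. With |A| = 5, there are |A|^2 = 25 ordered sum pairs; collecting distinct values, A + A = {-38, -35, -32, -29, -26, -23, -20, -14, -3, 0, 3, 9, 32}, so |A + A| = 13. Thus K = 13/5. For comparison, the minimum possible |A + A| over all 5-element sets is 2·5 − 1 = 9 (so min K = 9/5), attained only by arithmetic progressions.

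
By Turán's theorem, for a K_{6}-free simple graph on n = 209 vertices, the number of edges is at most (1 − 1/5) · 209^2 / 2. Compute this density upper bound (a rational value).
Turán density bound = (4/5) · 209^2/2 = 87362/5 ≈ 17472.4

Turán's theorem: ex(n, K_{r+1}) is achieved by the complete r-partite Turán graph T(n, r) with parts as balanced as possible, and is at most (1 − 1/r) · n^2/2. For r = 5, n = 209: the density bound is (4/5) · 43681/2 = 87362/5 ≈ 17472.4. The integer-valued extremum is e(T(209, 5)) = 17472, which is strictly less than the density bound 87362/5 since 5 ∤ 209 (the parts of T(209, 5) cannot all be equal).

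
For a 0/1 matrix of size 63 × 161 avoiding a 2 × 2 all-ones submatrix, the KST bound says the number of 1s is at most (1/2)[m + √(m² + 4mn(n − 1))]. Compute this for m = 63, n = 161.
z(63, 161; 2, 2) ≤ (1/2)[63 + √(63² + 4·63·161·160)] = (1/2)[63 + √6495489] = 1305.8125

Kővári–Sós–Turán: let r_1, ..., r_63 be the row sums and z = Σ r_i the total number of 1s. Each pair of columns can share at most one row with both entries 1 (else a 2×2 all-ones block appears), so Σ_i C(r_i, 2) ≤ C(161, 2) = 12880. By convexity Σ_i C(r_i, 2) ≥ 63·C(z/63, 2) = z(z − 63)/(2·63), giving z² − 63z − 63·161·160 ≤ 0 and hence z ≤ (1/2)[63 + √(3969 + 4·1622880)] = (1/2)[63 + √6495489] ≈ (1/2)(63 + 2548.6249) = 1305.8125.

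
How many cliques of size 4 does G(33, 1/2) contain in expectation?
E[# K_4] = C(33, 4) · (1/2)^C(4, 2) = 40920 / 2^6 = 5115/8 = 639.375

For each 4-subset S of vertices (there are C(33, 4) = 40920 such S), let X_S = 1 if S induces a K_4 (all C(4, 2) = 6 edges present). Then P(X_S = 1) = (1/2)^6 = 1/64. By linearity of expectation, E[# K_4] = C(33, 4) · (1/2)^6 = 40920 / 64 = 5115/8 = 639.375.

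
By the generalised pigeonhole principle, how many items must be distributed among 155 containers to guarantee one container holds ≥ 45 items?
n = (45 − 1)·155 + 1 = 6821

By the generalised pigeonhole principle, to guarantee some box contains ≥ r objects we need more than (r − 1) · k objects total. Threshold: n = (r − 1) · k + 1. With r = 45 and k = 155: n = 44 · 155 + 1 = 6820 + 1 = 6821. For n = 6820 = 44 · 155, we can put exactly 44 objects in every box, avoiding 45 in any single one — so 6821 is tight.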